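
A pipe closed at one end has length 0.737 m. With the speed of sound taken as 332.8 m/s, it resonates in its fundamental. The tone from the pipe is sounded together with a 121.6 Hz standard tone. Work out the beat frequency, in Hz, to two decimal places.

8.71 Hz

Closed pipe (odd harmonics): f_n = n·v/(4L) = 1·332.8/(4·0.737) = 112.8901 Hz.
f_beat = |112.8901 − 121.6| = 8.71 Hz.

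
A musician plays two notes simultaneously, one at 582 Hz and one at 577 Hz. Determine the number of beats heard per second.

5 Hz

Beats arise from superposition of two nearby frequencies; the beat rate is |f₁ − f₂|.
|582 − 577| = 5 Hz.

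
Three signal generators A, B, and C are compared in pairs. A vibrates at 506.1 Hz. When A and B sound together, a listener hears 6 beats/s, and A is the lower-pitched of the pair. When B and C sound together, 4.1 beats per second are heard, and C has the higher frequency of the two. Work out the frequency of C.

B is above A, so f_B = 506.1 + 6 = 512.1 Hz.
C is above B, so f_C = 512.1 + 4.1 = 516.2 Hz.

516.2 Hz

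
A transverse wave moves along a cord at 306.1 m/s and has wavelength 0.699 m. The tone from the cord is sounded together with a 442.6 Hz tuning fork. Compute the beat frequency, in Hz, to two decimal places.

Source frequency f = v/λ = 306.1/0.699 = 437.9113 Hz.
f_beat = |437.9113 − 442.6| = 4.69 Hz.

4.69 Hz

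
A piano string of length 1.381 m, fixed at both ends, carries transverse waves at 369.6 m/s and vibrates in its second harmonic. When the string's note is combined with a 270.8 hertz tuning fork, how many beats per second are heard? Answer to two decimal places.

3.17 Hz

For a string fixed at both ends, f_n = n·v/(2L) = 2·369.6/(2·1.381) = 267.6322 Hz.
f_beat = |267.6322 − 270.8| = 3.17 Hz.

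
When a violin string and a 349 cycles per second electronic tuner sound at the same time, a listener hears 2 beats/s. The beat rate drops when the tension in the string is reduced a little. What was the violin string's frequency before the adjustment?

|f − 349| = 2, so the violin string was at either 347 Hz or 351 Hz.
Lower tension means lower frequency; the adjustment lowers the violin string's frequency.
The beat rate fell, so the adjustment moved the violin string toward 349 Hz — it must have started above the reference.

351 Hz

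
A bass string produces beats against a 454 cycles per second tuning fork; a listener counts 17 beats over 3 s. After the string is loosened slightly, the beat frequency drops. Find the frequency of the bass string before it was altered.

Beat frequency = 17/3 = 5.6667 Hz.
|f − 454| = 5.6667, so the bass string was at either 448.3333 Hz or 459.6667 Hz.
Reducing tension lowers a string's frequency; the adjustment lowers the bass string's frequency.
The beat rate fell, so the adjustment moved the bass string toward 454 Hz — it must have started above the reference.

459.6667 Hz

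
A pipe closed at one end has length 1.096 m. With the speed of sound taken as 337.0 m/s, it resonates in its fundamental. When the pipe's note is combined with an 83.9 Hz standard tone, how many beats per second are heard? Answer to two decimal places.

Closed pipe (odd harmonics): f_n = n·v/(4L) = 1·337.0/(4·1.096) = 76.8704 Hz.
f_beat = |76.8704 − 83.9| = 7.03 Hz.

7.03 Hz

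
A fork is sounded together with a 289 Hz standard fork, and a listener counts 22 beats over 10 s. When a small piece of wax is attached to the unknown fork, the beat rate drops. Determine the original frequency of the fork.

291.2 Hz

Beat frequency = 22/10 = 2.2 Hz.
|f − 289| = 2.2, so the fork was at either 286.8 Hz or 291.2 Hz.
Loading a fork with wax lowers its frequency; the adjustment lowers the fork's frequency.
The beat rate fell, so the adjustment moved the fork toward 289 Hz — it must have started above the reference.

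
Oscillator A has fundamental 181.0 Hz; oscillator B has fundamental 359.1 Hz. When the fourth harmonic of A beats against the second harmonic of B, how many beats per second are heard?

5.8 Hz

Fourth harmonic of the first: 4·181.0 = 724.0 Hz.
Second harmonic of the second: 2·359.1 = 718.2 Hz.
f_beat = |724.0 − 718.2| = 5.8 Hz.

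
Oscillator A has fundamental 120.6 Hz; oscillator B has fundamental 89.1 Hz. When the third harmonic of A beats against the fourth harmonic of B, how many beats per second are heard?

Third harmonic of the first: 3·120.6 = 361.8 Hz.
Fourth harmonic of the second: 4·89.1 = 356.4 Hz.
f_beat = |361.8 − 356.4| = 5.4 Hz.

5.4 Hz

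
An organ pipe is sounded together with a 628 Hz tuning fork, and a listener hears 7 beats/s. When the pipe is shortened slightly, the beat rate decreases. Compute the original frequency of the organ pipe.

|f − 628| = 7, so the organ pipe was at either 621 Hz or 635 Hz.
A shorter pipe has a higher fundamental; the adjustment raises the organ pipe's frequency.
The beat rate fell, so the adjustment moved the organ pipe toward 628 Hz — it must have started below the reference.

621 Hz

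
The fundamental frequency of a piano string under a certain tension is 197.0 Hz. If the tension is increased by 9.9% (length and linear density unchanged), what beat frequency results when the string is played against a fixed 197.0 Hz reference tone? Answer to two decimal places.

9.52 Hz

For a string, f ∝ √T, so the new frequency is 197.0·√1.099 = 206.5214 Hz.
f_beat = |206.5214 − 197.0| = 9.52 Hz.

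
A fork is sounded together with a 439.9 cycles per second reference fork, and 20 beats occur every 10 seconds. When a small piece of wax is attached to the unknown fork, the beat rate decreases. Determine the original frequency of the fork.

441.9 Hz

Beat frequency = 20/10 = 2 Hz.
|f − 439.9| = 2, so the fork was at either 437.9 Hz or 441.9 Hz.
Loading a fork with wax lowers its frequency; the adjustment lowers the fork's frequency.
The beat rate fell, so the adjustment moved the fork toward 439.9 Hz — it must have started above the reference.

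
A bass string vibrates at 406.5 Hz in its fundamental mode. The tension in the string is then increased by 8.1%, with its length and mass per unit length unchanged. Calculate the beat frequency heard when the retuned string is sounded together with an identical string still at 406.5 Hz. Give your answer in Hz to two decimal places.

For a string, f ∝ √T, so the new frequency is 406.5·√1.081 = 422.6427 Hz.
f_beat = |422.6427 − 406.5| = 16.14 Hz.

16.14 Hz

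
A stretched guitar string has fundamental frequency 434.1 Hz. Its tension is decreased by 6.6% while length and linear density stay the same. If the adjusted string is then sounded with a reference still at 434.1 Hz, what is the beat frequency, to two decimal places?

14.57 Hz

For a string, f ∝ √T, so the new frequency is 434.1·√0.934 = 419.5302 Hz.
f_beat = |419.5302 − 434.1| = 14.57 Hz.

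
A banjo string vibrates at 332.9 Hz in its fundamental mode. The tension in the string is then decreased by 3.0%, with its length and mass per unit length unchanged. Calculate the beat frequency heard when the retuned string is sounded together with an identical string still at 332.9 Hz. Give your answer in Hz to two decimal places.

5.03 Hz

For a string, f ∝ √T, so the new frequency is 332.9·√0.970 = 327.8685 Hz.
f_beat = |327.8685 − 332.9| = 5.03 Hz.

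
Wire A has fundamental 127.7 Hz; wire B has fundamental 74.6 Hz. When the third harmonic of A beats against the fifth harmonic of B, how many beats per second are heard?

10.1 Hz

Third harmonic of the first: 3·127.7 = 383.1 Hz.
Fifth harmonic of the second: 5·74.6 = 373.0 Hz.
f_beat = |383.1 − 373.0| = 10.1 Hz.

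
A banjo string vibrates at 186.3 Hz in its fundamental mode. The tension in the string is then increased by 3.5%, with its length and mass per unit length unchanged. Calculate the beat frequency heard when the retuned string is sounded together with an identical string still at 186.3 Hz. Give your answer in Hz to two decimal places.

For a string, f ∝ √T, so the new frequency is 186.3·√1.035 = 189.5322 Hz.
f_beat = |189.5322 − 186.3| = 3.23 Hz.

3.23 Hz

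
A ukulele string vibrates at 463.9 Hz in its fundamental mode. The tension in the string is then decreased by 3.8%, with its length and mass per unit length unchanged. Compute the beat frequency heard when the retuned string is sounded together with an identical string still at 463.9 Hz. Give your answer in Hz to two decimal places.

8.90 Hz

For a string, f ∝ √T, so the new frequency is 463.9·√0.962 = 455.0005 Hz.
f_beat = |455.0005 − 463.9| = 8.90 Hz.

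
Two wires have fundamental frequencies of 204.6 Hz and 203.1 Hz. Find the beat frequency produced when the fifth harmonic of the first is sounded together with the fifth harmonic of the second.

7.5 Hz

Fifth harmonic of the first: 5·204.6 = 1023.0 Hz.
Fifth harmonic of the second: 5·203.1 = 1015.5 Hz.
f_beat = |1023.0 − 1015.5| = 7.5 Hz.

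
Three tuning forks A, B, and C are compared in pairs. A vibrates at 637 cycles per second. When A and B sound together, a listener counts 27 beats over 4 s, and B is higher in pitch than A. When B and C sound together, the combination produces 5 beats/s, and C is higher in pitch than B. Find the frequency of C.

A–B: Beat frequency = 27/4 = 6.75 Hz.
B is above A, so f_B = 637 + 6.75 = 643.75 Hz.
C is above B, so f_C = 643.75 + 5 = 648.75 Hz.

648.75 Hz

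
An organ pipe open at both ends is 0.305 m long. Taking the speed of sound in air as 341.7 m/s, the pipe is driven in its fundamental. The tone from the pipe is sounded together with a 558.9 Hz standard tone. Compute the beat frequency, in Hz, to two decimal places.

Open pipe: f_n = n·v/(2L) = 1·341.7/(2·0.305) = 560.1639 Hz.
f_beat = |560.1639 − 558.9| = 1.26 Hz.

1.26 Hz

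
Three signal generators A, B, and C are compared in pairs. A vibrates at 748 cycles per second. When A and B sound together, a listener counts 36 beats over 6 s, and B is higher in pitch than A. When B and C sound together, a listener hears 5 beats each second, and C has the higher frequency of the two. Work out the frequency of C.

759 Hz

A–B: Beat frequency = 36/6 = 6 Hz.
B is above A, so f_B = 748 + 6 = 754 Hz.
C is above B, so f_C = 754 + 5 = 759 Hz.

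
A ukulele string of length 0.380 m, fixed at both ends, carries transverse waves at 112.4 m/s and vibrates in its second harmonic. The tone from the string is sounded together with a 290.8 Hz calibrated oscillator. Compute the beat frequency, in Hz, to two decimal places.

4.99 Hz

For a string fixed at both ends, f_n = n·v/(2L) = 2·112.4/(2·0.380) = 295.7895 Hz.
f_beat = |295.7895 − 290.8| = 4.99 Hz.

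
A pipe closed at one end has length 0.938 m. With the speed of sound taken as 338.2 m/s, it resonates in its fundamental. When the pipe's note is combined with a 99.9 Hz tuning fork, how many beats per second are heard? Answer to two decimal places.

Closed pipe (odd harmonics): f_n = n·v/(4L) = 1·338.2/(4·0.938) = 90.1386 Hz.
f_beat = |90.1386 − 99.9| = 9.76 Hz.

9.76 Hz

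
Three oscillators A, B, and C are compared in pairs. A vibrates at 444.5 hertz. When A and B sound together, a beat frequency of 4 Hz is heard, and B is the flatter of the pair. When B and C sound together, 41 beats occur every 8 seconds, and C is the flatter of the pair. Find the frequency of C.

435.375 Hz

B is below A, so f_B = 444.5 − 4 = 440.5 Hz.
B–C: Beat frequency = 41/8 = 5.125 Hz.
C is below B, so f_C = 440.5 − 5.125 = 435.375 Hz.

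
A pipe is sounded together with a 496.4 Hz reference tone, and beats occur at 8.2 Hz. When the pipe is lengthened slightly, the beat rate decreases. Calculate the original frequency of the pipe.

504.6 Hz

|f − 496.4| = 8.2, so the pipe was at either 488.2 Hz or 504.6 Hz.
A longer pipe has a lower fundamental; the adjustment lowers the pipe's frequency.
The beat rate fell, so the adjustment moved the pipe toward 496.4 Hz — it must have started above the reference.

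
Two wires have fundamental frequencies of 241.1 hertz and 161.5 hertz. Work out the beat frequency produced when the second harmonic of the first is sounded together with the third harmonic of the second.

2.3 Hz

Second harmonic of the first: 2·241.1 = 482.2 Hz.
Third harmonic of the second: 3·161.5 = 484.5 Hz.
f_beat = |482.2 − 484.5| = 2.3 Hz.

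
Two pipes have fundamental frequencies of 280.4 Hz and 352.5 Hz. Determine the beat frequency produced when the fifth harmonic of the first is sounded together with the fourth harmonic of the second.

Fifth harmonic of the first: 5·280.4 = 1402.0 Hz.
Fourth harmonic of the second: 4·352.5 = 1410.0 Hz.
f_beat = |1402.0 − 1410.0| = 8.0 Hz.

8.0 Hz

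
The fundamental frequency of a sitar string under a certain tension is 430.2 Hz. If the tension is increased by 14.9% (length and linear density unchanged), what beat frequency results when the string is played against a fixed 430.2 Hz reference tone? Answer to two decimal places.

30.94 Hz

For a string, f ∝ √T, so the new frequency is 430.2·√1.149 = 461.1375 Hz.
f_beat = |461.1375 − 430.2| = 30.94 Hz.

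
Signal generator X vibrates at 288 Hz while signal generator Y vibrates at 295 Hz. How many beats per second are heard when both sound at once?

Beats arise from superposition of two nearby frequencies; the beat rate is |f₁ − f₂|.
|288 − 295| = 7 Hz.

7 Hz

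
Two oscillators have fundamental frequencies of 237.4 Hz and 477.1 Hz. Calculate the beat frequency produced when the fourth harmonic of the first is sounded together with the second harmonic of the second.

4.6 Hz

Fourth harmonic of the first: 4·237.4 = 949.6 Hz.
Second harmonic of the second: 2·477.1 = 954.2 Hz.
f_beat = |949.6 − 954.2| = 4.6 Hz.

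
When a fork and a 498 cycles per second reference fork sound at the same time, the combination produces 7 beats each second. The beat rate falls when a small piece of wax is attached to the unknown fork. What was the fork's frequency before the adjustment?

505 Hz

|f − 498| = 7, so the fork was at either 491 Hz or 505 Hz.
Loading a fork with wax lowers its frequency; the adjustment lowers the fork's frequency.
The beat rate fell, so the adjustment moved the fork toward 498 Hz — it must have started above the reference.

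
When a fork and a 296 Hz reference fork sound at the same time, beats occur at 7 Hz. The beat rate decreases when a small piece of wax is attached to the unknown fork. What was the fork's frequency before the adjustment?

303 Hz

|f − 296| = 7, so the fork was at either 289 Hz or 303 Hz.
Loading a fork with wax lowers its frequency; the adjustment lowers the fork's frequency.
The beat rate fell, so the adjustment moved the fork toward 296 Hz — it must have started above the reference.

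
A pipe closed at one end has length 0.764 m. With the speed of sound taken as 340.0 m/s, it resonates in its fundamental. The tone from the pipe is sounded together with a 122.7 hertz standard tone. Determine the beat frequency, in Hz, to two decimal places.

Closed pipe (odd harmonics): f_n = n·v/(4L) = 1·340.0/(4·0.764) = 111.2565 Hz.
f_beat = |111.2565 − 122.7| = 11.44 Hz.

11.44 Hz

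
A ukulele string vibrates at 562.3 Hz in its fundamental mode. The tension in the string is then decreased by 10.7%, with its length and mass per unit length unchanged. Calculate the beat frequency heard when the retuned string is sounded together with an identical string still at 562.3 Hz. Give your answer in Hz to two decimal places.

30.93 Hz

For a string, f ∝ √T, so the new frequency is 562.3·√0.893 = 531.3661 Hz.
f_beat = |531.3661 − 562.3| = 30.93 Hz.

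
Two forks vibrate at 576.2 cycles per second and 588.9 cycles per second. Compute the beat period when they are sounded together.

0.079 s

f_beat = |576.2 − 588.9| = 12.7 Hz.
Beat period T = 1 / f_beat = 1 / 12.7 s.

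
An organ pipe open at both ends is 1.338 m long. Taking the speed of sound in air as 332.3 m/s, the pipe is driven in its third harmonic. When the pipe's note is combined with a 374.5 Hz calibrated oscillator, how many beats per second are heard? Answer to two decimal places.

1.97 Hz

Open pipe: f_n = n·v/(2L) = 3·332.3/(2·1.338) = 372.5336 Hz.
f_beat = |372.5336 − 374.5| = 1.97 Hz.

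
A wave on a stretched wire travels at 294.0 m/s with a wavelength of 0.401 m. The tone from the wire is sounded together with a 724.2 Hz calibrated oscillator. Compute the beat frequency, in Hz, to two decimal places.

8.97 Hz

Source frequency f = v/λ = 294.0/0.401 = 733.1671 Hz.
f_beat = |733.1671 − 724.2| = 8.97 Hz.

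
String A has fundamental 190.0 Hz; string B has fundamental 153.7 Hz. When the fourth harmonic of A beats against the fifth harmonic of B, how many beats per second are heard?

Fourth harmonic of the first: 4·190.0 = 760.0 Hz.
Fifth harmonic of the second: 5·153.7 = 768.5 Hz.
f_beat = |760.0 − 768.5| = 8.5 Hz.

8.5 Hz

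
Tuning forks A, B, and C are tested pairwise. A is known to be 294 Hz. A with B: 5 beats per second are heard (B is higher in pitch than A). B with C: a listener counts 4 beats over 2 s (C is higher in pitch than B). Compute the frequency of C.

301 Hz

B is above A, so f_B = 294 + 5 = 299 Hz.
B–C: Beat frequency = 4/2 = 2 Hz.
C is above B, so f_C = 299 + 2 = 301 Hz.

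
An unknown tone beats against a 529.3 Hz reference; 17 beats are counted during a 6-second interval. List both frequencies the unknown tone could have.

526.4667 Hz or 532.1333 Hz

Beat frequency = 17/6 = 2.8333 Hz.
|f − 529.3| = 2.8333, so f = 529.3 ± 2.8333.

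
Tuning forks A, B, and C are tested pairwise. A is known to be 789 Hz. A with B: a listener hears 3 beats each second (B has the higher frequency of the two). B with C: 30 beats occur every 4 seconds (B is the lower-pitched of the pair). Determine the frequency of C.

799.5 Hz

B is above A, so f_B = 789 + 3 = 792 Hz.
B–C: Beat frequency = 30/4 = 7.5 Hz.
C is above B, so f_C = 792 + 7.5 = 799.5 Hz.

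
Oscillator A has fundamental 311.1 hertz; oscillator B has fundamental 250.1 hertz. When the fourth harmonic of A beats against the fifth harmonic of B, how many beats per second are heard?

6.1 Hz

Fourth harmonic of the first: 4·311.1 = 1244.4 Hz.
Fifth harmonic of the second: 5·250.1 = 1250.5 Hz.
f_beat = |1244.4 − 1250.5| = 6.1 Hz.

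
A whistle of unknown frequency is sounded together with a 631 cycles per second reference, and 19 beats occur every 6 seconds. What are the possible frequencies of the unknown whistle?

Beat frequency = 19/6 = 3.1667 Hz.
|f − 631| = 3.1667, so f = 631 ± 3.1667.

627.8333 Hz or 634.1667 Hz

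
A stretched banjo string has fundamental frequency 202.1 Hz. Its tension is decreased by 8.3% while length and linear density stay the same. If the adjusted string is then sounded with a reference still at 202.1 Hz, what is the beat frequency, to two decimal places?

For a string, f ∝ √T, so the new frequency is 202.1·√0.917 = 193.5312 Hz.
f_beat = |193.5312 − 202.1| = 8.57 Hz.

8.57 Hz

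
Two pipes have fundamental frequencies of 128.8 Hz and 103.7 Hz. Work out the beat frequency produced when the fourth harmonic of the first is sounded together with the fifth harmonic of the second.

3.3 Hz

Fourth harmonic of the first: 4·128.8 = 515.2 Hz.
Fifth harmonic of the second: 5·103.7 = 518.5 Hz.
f_beat = |515.2 − 518.5| = 3.3 Hz.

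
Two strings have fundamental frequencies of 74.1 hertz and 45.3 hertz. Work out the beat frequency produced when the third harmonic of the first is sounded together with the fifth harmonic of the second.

4.2 Hz

Third harmonic of the first: 3·74.1 = 222.3 Hz.
Fifth harmonic of the second: 5·45.3 = 226.5 Hz.
f_beat = |222.3 − 226.5| = 4.2 Hz.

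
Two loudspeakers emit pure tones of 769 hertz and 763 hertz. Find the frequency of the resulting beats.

The beat frequency equals the magnitude of the frequency difference.
|769 − 763| = 6 Hz.

6 Hz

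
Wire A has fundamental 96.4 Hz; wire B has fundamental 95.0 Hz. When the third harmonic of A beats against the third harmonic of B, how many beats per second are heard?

4.2 Hz

Third harmonic of the first: 3·96.4 = 289.2 Hz.
Third harmonic of the second: 3·95.0 = 285.0 Hz.
f_beat = |289.2 − 285.0| = 4.2 Hz.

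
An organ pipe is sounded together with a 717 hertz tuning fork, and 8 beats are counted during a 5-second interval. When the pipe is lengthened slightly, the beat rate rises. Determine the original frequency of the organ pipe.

Beat frequency = 8/5 = 1.6 Hz.
|f − 717| = 1.6, so the organ pipe was at either 715.4 Hz or 718.6 Hz.
A longer pipe has a lower fundamental; the adjustment lowers the organ pipe's frequency.
The beat rate rose, so the adjustment moved the organ pipe further from 717 Hz — it was already below the reference.

715.4 Hz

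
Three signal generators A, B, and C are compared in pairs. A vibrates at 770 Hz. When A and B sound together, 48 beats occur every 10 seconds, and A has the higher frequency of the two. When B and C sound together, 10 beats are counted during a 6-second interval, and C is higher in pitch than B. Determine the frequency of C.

A–B: Beat frequency = 48/10 = 4.8 Hz.
B is below A, so f_B = 770 − 4.8 = 765.2 Hz.
B–C: Beat frequency = 10/6 = 1.6667 Hz.
C is above B, so f_C = 765.2 + 1.6667 = 766.8667 Hz.

766.8667 Hz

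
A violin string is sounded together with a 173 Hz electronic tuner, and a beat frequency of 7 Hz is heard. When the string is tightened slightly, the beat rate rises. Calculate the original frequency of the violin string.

180 Hz

|f − 173| = 7, so the violin string was at either 166 Hz or 180 Hz.
Increasing tension raises a string's frequency; the adjustment raises the violin string's frequency.
The beat rate rose, so the adjustment moved the violin string further from 173 Hz — it was already above the reference.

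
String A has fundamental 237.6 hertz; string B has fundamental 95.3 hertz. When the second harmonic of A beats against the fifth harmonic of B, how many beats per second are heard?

Second harmonic of the first: 2·237.6 = 475.2 Hz.
Fifth harmonic of the second: 5·95.3 = 476.5 Hz.
f_beat = |475.2 − 476.5| = 1.3 Hz.

1.3 Hz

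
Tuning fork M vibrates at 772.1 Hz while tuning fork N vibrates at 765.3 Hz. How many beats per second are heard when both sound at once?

The beat frequency equals the magnitude of the frequency difference.
|772.1 − 765.3| = 6.8 Hz.

6.8 Hz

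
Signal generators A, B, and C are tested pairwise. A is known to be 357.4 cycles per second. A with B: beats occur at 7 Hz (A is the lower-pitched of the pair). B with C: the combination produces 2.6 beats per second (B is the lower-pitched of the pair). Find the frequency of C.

367 Hz

B is above A, so f_B = 357.4 + 7 = 364.4 Hz.
C is above B, so f_C = 364.4 + 2.6 = 367 Hz.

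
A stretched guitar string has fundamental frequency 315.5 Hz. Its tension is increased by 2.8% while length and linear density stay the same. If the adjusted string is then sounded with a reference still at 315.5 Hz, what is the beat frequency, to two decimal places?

For a string, f ∝ √T, so the new frequency is 315.5·√1.028 = 319.8865 Hz.
f_beat = |319.8865 − 315.5| = 4.39 Hz.

4.39 Hz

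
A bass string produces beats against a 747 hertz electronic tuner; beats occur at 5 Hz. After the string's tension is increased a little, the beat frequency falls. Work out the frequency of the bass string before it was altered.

|f − 747| = 5, so the bass string was at either 742 Hz or 752 Hz.
Higher tension means higher frequency; the adjustment raises the bass string's frequency.
The beat rate fell, so the adjustment moved the bass string toward 747 Hz — it must have started below the reference.

742 Hz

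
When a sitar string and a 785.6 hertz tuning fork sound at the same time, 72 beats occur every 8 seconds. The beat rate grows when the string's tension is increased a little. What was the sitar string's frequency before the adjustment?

Beat frequency = 72/8 = 9 Hz.
|f − 785.6| = 9, so the sitar string was at either 776.6 Hz or 794.6 Hz.
Higher tension means higher frequency; the adjustment raises the sitar string's frequency.
The beat rate rose, so the adjustment moved the sitar string further from 785.6 Hz — it was already above the reference.

794.6 Hz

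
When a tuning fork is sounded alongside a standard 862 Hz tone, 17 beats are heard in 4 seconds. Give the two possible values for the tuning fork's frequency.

857.75 Hz or 866.25 Hz

Beat frequency = 17/4 = 4.25 Hz.
|f − 862| = 4.25, so f = 862 ± 4.25.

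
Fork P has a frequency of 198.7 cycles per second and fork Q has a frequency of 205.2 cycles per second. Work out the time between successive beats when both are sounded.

f_beat = |198.7 − 205.2| = 6.5 Hz.
Beat period T = 1 / f_beat = 1 / 6.5 s.

0.154 s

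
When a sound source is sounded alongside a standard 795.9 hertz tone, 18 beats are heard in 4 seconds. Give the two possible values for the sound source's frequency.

791.4 Hz or 800.4 Hz

Beat frequency = 18/4 = 4.5 Hz.
|f − 795.9| = 4.5, so f = 795.9 ± 4.5.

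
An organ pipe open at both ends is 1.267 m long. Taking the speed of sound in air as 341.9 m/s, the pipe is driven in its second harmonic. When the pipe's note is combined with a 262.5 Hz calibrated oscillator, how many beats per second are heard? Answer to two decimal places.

Open pipe: f_n = n·v/(2L) = 2·341.9/(2·1.267) = 269.8500 Hz.
f_beat = |269.8500 − 262.5| = 7.35 Hz.

7.35 Hz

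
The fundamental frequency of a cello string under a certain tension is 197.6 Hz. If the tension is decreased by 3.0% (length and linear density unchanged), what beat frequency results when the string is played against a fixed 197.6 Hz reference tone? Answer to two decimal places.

For a string, f ∝ √T, so the new frequency is 197.6·√0.970 = 194.6134 Hz.
f_beat = |194.6134 − 197.6| = 2.99 Hz.

2.99 Hz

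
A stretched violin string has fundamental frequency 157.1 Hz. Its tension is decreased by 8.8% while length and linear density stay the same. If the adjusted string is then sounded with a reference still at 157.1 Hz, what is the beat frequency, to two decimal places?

For a string, f ∝ √T, so the new frequency is 157.1·√0.912 = 150.0284 Hz.
f_beat = |150.0284 − 157.1| = 7.07 Hz.

7.07 Hz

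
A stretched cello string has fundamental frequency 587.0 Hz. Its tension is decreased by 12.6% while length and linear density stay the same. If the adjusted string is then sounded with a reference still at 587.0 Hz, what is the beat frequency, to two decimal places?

38.23 Hz

For a string, f ∝ √T, so the new frequency is 587.0·√0.874 = 548.7744 Hz.
f_beat = |548.7744 − 587.0| = 38.23 Hz.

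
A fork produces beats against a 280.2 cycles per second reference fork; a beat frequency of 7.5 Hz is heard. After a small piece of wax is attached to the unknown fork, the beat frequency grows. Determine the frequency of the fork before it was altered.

272.7 Hz

|f − 280.2| = 7.5, so the fork was at either 272.7 Hz or 287.7 Hz.
Loading a fork with wax lowers its frequency; the adjustment lowers the fork's frequency.
The beat rate rose, so the adjustment moved the fork further from 280.2 Hz — it was already below the reference.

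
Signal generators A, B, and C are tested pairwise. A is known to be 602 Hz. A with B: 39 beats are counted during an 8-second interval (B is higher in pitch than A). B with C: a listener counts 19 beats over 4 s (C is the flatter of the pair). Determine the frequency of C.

A–B: Beat frequency = 39/8 = 4.875 Hz.
B is above A, so f_B = 602 + 4.875 = 606.875 Hz.
B–C: Beat frequency = 19/4 = 4.75 Hz.
C is below B, so f_C = 606.875 − 4.75 = 602.125 Hz.

602.125 Hz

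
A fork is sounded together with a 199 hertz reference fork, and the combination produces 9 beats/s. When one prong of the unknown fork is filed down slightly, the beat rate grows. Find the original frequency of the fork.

208 Hz

|f − 199| = 9, so the fork was at either 190 Hz or 208 Hz.
Filing a prong removes mass and raises the fork's frequency; the adjustment raises the fork's frequency.
The beat rate rose, so the adjustment moved the fork further from 199 Hz — it was already above the reference.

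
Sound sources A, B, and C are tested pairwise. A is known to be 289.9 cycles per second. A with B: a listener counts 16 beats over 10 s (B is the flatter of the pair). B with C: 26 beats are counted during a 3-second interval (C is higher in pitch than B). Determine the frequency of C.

A–B: Beat frequency = 16/10 = 1.6 Hz.
B is below A, so f_B = 289.9 − 1.6 = 288.3 Hz.
B–C: Beat frequency = 26/3 = 8.6667 Hz.
C is above B, so f_C = 288.3 + 8.6667 = 296.9667 Hz.

296.9667 Hz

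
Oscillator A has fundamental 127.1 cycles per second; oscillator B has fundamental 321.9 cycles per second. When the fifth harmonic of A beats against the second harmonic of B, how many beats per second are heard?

8.3 Hz

Fifth harmonic of the first: 5·127.1 = 635.5 Hz.
Second harmonic of the second: 2·321.9 = 643.8 Hz.
f_beat = |635.5 − 643.8| = 8.3 Hz.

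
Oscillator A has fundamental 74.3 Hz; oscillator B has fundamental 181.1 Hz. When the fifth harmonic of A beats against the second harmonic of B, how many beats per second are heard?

9.3 Hz

Fifth harmonic of the first: 5·74.3 = 371.5 Hz.
Second harmonic of the second: 2·181.1 = 362.2 Hz.
f_beat = |371.5 − 362.2| = 9.3 Hz.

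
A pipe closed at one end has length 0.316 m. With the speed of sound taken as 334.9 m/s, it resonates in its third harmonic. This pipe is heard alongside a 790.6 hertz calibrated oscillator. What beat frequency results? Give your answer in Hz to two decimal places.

Closed pipe (odd harmonics): f_n = n·v/(4L) = 3·334.9/(4·0.316) = 794.8576 Hz.
f_beat = |794.8576 − 790.6| = 4.26 Hz.

4.26 Hz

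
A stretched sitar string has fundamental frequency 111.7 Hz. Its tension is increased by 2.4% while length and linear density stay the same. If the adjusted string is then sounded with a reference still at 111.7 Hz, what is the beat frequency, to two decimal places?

1.33 Hz

For a string, f ∝ √T, so the new frequency is 111.7·√1.024 = 113.0325 Hz.
f_beat = |113.0325 − 111.7| = 1.33 Hz.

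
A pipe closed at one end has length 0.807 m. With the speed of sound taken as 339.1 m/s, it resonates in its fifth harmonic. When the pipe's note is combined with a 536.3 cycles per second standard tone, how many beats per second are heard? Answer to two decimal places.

11.05 Hz

Closed pipe (odd harmonics): f_n = n·v/(4L) = 5·339.1/(4·0.807) = 525.2478 Hz.
f_beat = |525.2478 − 536.3| = 11.05 Hz.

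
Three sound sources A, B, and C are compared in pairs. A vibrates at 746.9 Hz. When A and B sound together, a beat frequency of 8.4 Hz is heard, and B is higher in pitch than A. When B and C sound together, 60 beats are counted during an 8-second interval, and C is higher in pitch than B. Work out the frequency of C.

B is above A, so f_B = 746.9 + 8.4 = 755.3 Hz.
B–C: Beat frequency = 60/8 = 7.5 Hz.
C is above B, so f_C = 755.3 + 7.5 = 762.8 Hz.

762.8 Hz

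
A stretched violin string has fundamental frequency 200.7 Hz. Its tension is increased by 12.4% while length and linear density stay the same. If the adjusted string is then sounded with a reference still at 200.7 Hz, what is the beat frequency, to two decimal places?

12.08 Hz

For a string, f ∝ √T, so the new frequency is 200.7·√1.124 = 212.7799 Hz.
f_beat = |212.7799 − 200.7| = 12.08 Hz.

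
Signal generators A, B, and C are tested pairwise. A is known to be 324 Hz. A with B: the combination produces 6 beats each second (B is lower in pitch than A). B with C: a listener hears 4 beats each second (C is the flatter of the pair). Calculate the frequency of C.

314 Hz

B is below A, so f_B = 324 − 6 = 318 Hz.
C is below B, so f_C = 318 − 4 = 314 Hz.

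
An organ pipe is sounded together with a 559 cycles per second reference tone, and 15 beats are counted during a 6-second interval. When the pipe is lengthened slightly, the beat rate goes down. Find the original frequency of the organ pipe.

Beat frequency = 15/6 = 2.5 Hz.
|f − 559| = 2.5, so the organ pipe was at either 556.5 Hz or 561.5 Hz.
A longer pipe has a lower fundamental; the adjustment lowers the organ pipe's frequency.
The beat rate fell, so the adjustment moved the organ pipe toward 559 Hz — it must have started above the reference.

561.5 Hz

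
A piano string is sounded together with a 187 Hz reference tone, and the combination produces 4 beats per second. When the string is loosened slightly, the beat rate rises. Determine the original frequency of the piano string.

183 Hz

|f − 187| = 4, so the piano string was at either 183 Hz or 191 Hz.
Reducing tension lowers a string's frequency; the adjustment lowers the piano string's frequency.
The beat rate rose, so the adjustment moved the piano string further from 187 Hz — it was already below the reference.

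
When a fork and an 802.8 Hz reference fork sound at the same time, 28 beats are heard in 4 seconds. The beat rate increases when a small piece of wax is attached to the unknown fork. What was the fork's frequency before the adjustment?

Beat frequency = 28/4 = 7 Hz.
|f − 802.8| = 7, so the fork was at either 795.8 Hz or 809.8 Hz.
Loading a fork with wax lowers its frequency; the adjustment lowers the fork's frequency.
The beat rate rose, so the adjustment moved the fork further from 802.8 Hz — it was already below the reference.

795.8 Hz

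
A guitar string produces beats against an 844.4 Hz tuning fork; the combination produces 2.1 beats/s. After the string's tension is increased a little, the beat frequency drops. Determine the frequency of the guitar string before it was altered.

|f − 844.4| = 2.1, so the guitar string was at either 842.3 Hz or 846.5 Hz.
Higher tension means higher frequency; the adjustment raises the guitar string's frequency.
The beat rate fell, so the adjustment moved the guitar string toward 844.4 Hz — it must have started below the reference.

842.3 Hz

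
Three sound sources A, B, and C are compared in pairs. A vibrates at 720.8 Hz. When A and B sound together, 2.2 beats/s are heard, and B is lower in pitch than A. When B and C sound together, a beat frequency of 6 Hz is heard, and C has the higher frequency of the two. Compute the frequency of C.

B is below A, so f_B = 720.8 − 2.2 = 718.6 Hz.
C is above B, so f_C = 718.6 + 6 = 724.6 Hz.

724.6 Hz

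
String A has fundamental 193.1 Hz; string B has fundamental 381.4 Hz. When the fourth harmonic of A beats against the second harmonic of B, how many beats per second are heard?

Fourth harmonic of the first: 4·193.1 = 772.4 Hz.
Second harmonic of the second: 2·381.4 = 762.8 Hz.
f_beat = |772.4 − 762.8| = 9.6 Hz.

9.6 Hz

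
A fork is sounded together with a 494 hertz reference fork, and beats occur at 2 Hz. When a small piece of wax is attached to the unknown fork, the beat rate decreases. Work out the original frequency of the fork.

496 Hz

|f − 494| = 2, so the fork was at either 492 Hz or 496 Hz.
Loading a fork with wax lowers its frequency; the adjustment lowers the fork's frequency.
The beat rate fell, so the adjustment moved the fork toward 494 Hz — it must have started above the reference.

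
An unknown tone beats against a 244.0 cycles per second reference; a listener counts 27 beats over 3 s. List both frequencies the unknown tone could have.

Beat frequency = 27/3 = 9 Hz.
|f − 244.0| = 9, so f = 244.0 ± 9.

235 Hz or 253 Hz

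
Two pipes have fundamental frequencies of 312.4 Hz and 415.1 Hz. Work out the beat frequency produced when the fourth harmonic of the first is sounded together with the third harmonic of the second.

Fourth harmonic of the first: 4·312.4 = 1249.6 Hz.
Third harmonic of the second: 3·415.1 = 1245.3 Hz.
f_beat = |1249.6 − 1245.3| = 4.3 Hz.

4.3 Hz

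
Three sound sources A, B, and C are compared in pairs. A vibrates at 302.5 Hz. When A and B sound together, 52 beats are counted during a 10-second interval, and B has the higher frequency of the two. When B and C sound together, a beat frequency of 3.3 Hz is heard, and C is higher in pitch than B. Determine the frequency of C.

A–B: Beat frequency = 52/10 = 5.2 Hz.
B is above A, so f_B = 302.5 + 5.2 = 307.7 Hz.
C is above B, so f_C = 307.7 + 3.3 = 311 Hz.

311 Hz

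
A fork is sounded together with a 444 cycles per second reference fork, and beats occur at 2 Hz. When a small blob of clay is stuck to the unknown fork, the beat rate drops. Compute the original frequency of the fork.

446 Hz

|f − 444| = 2, so the fork was at either 442 Hz or 446 Hz.
Adding mass to a fork lowers its frequency; the adjustment lowers the fork's frequency.
The beat rate fell, so the adjustment moved the fork toward 444 Hz — it must have started above the reference.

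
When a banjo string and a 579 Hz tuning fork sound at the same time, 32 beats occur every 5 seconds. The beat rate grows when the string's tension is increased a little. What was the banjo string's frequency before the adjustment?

Beat frequency = 32/5 = 6.4 Hz.
|f − 579| = 6.4, so the banjo string was at either 572.6 Hz or 585.4 Hz.
Higher tension means higher frequency; the adjustment raises the banjo string's frequency.
The beat rate rose, so the adjustment moved the banjo string further from 579 Hz — it was already above the reference.

585.4 Hz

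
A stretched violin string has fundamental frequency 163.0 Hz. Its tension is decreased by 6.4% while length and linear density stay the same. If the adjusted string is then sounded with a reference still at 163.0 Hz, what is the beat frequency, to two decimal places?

For a string, f ∝ √T, so the new frequency is 163.0·√0.936 = 157.6978 Hz.
f_beat = |157.6978 − 163.0| = 5.30 Hz.

5.30 Hz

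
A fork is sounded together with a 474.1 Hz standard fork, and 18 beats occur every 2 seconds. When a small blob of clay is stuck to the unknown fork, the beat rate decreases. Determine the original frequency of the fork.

483.1 Hz

Beat frequency = 18/2 = 9 Hz.
|f − 474.1| = 9, so the fork was at either 465.1 Hz or 483.1 Hz.
Adding mass to a fork lowers its frequency; the adjustment lowers the fork's frequency.
The beat rate fell, so the adjustment moved the fork toward 474.1 Hz — it must have started above the reference.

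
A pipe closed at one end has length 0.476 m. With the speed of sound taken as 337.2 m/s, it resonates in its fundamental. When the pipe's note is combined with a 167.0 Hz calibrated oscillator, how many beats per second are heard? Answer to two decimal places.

Closed pipe (odd harmonics): f_n = n·v/(4L) = 1·337.2/(4·0.476) = 177.1008 Hz.
f_beat = |177.1008 − 167.0| = 10.10 Hz.

10.10 Hz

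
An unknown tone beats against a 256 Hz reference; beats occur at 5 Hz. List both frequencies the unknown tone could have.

|f − 256| = 5, so f = 256 ± 5.

251 Hz or 261 Hz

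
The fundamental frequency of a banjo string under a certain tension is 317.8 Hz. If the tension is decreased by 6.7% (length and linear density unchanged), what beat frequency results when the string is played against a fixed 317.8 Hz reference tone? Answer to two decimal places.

10.83 Hz

For a string, f ∝ √T, so the new frequency is 317.8·√0.933 = 306.9691 Hz.
f_beat = |306.9691 − 317.8| = 10.83 Hz.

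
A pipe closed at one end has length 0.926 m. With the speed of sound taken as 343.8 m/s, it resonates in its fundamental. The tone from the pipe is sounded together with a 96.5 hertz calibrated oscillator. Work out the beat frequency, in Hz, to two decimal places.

3.68 Hz

Closed pipe (odd harmonics): f_n = n·v/(4L) = 1·343.8/(4·0.926) = 92.8186 Hz.
f_beat = |92.8186 − 96.5| = 3.68 Hz.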